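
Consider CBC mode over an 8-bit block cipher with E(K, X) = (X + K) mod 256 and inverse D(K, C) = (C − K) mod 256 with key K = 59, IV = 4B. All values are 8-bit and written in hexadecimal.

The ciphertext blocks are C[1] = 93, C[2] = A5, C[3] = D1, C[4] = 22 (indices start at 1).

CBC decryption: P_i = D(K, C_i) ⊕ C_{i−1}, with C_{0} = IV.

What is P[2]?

P[2]: D(K, A5) = 4C; 4C ⊕ 93 = DF.

P[2] = DF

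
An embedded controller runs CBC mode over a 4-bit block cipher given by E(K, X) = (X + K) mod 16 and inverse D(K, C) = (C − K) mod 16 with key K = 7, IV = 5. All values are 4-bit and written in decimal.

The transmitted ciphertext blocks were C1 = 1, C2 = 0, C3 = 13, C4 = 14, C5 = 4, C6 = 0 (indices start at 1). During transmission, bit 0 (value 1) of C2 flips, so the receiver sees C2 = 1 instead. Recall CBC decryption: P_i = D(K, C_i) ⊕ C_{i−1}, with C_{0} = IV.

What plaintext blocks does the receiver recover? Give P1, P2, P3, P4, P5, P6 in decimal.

P1 = 15, P2 = 11, P3 = 7, P4 = 10, P5 = 3, P6 = 13

Only C2 changed, to 1. In CBC, a change in C_i garbles P_i and flips the same bit in P_{i+1}. Decrypting the received ciphertext:
P1: D(K, 1) = 10; 10 ⊕ 5 = 15.
P2: D(K, 1) = 10; 10 ⊕ 1 = 11.
P3: D(K, 13) = 6; 6 ⊕ 1 = 7.
P4: D(K, 14) = 7; 7 ⊕ 13 = 10.
P5: D(K, 4) = 13; 13 ⊕ 14 = 3.
P6: D(K, 0) = 9; 9 ⊕ 4 = 13.
Blocks that differ from the original plaintext: P2, P3.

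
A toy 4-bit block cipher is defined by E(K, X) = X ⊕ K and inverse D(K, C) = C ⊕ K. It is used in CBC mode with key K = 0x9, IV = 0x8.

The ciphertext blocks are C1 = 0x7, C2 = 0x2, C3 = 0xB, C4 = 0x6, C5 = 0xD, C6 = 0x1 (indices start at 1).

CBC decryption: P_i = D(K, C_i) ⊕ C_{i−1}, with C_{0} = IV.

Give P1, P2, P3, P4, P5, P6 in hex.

P1 = 0x6, P2 = 0xC, P3 = 0x0, P4 = 0x4, P5 = 0x2, P6 = 0x5

P1: D(K, 0x7) = 0xE; 0xE ⊕ 0x8 = 0x6.
P2: D(K, 0x2) = 0xB; 0xB ⊕ 0x7 = 0xC.
P3: D(K, 0xB) = 0x2; 0x2 ⊕ 0x2 = 0x0.
P4: D(K, 0x6) = 0xF; 0xF ⊕ 0xB = 0x4.
P5: D(K, 0xD) = 0x4; 0x4 ⊕ 0x6 = 0x2.
P6: D(K, 0x1) = 0x8; 0x8 ⊕ 0xD = 0x5.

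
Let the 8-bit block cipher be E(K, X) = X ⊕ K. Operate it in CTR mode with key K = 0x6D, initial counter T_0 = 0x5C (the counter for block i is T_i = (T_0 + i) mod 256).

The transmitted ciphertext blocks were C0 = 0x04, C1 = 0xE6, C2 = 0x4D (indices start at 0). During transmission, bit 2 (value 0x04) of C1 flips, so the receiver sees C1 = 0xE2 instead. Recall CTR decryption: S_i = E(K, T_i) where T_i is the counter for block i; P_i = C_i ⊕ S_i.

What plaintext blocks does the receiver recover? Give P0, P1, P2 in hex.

Only C1 changed, to 0xE2. In CTR, a change in C_i flips the same bit in P_i only; the keystream is unaffected. Decrypting the received ciphertext:
P0: T = 0x5C, S = E(K, T) = 0x31; 0x04 ⊕ 0x31 = 0x35.
P1: T = 0x5D, S = E(K, T) = 0x30; 0xE2 ⊕ 0x30 = 0xD2.
P2: T = 0x5E, S = E(K, T) = 0x33; 0x4D ⊕ 0x33 = 0x7E.
Blocks that differ from the original plaintext: P1.

P0 = 0x35, P1 = 0xD2, P2 = 0x7E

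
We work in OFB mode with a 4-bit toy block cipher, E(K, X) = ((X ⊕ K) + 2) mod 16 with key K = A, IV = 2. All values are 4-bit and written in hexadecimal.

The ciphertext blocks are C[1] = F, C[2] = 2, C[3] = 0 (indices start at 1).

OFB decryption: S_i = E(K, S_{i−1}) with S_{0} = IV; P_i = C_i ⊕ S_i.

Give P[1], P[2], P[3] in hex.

P[1] = 5, P[2] = 0, P[3] = A

P[1]: S = E(K, 2) = A; F ⊕ A = 5.
P[2]: S = E(K, A) = 2; 2 ⊕ 2 = 0.
P[3]: S = E(K, 2) = A; 0 ⊕ A = A.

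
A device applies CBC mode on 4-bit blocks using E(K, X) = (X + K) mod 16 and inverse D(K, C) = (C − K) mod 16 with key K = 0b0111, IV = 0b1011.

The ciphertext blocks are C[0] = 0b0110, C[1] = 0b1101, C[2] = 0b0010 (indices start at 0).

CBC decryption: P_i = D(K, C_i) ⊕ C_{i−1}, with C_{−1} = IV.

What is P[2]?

P[2] = 0b0110

P[2]: D(K, 0b0010) = 0b1011; 0b1011 ⊕ 0b1101 = 0b0110.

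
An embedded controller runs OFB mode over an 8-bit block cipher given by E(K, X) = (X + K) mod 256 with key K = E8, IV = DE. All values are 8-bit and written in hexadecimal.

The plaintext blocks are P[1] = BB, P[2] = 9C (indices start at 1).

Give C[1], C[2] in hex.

C[1] = 7D, C[2] = 32

OFB encryption: S_i = E(K, S_{i−1}) with S_{0} = IV; C_i = P_i ⊕ S_i.
C[1]: S = E(K, DE) = C6; BB ⊕ C6 = 7D.
C[2]: S = E(K, C6) = AE; 9C ⊕ AE = 32.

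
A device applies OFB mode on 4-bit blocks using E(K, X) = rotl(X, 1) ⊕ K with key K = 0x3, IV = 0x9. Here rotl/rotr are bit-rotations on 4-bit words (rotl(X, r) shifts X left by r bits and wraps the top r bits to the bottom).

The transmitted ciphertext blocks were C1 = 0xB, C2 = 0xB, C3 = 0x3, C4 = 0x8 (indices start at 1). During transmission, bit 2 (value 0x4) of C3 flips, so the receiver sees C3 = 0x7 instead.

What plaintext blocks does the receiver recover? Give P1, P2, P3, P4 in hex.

P1 = 0xB, P2 = 0x8, P3 = 0x2, P4 = 0x1

OFB decryption: S_i = E(K, S_{i−1}) with S_{0} = IV; P_i = C_i ⊕ S_i.
Only C3 changed, to 0x7. In OFB, a change in C_i flips the same bit in P_i only; the keystream is unaffected. Decrypting the received ciphertext:
P1: S = E(K, 0x9) = 0x0; 0xB ⊕ 0x0 = 0xB.
P2: S = E(K, 0x0) = 0x3; 0xB ⊕ 0x3 = 0x8.
P3: S = E(K, 0x3) = 0x5; 0x7 ⊕ 0x5 = 0x2.
P4: S = E(K, 0x5) = 0x9; 0x8 ⊕ 0x9 = 0x1.
Blocks that differ from the original plaintext: P3.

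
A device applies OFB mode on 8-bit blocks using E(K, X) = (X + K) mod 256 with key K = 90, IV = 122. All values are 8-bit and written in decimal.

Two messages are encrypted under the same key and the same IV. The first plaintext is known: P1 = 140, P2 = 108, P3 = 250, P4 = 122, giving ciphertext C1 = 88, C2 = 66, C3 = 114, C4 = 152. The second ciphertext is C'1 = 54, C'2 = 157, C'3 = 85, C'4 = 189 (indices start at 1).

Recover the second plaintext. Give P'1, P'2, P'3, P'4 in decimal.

P'1 = 226, P'2 = 179, P'3 = 221, P'4 = 95

In OFB with a reused IV, both messages share the same keystream S_i, so C_i ⊕ C'_i = P_i ⊕ P'_i and thus P'_i = P_i ⊕ C_i ⊕ C'_i.
P'1: 140 ⊕ 88 ⊕ 54 = 226.
P'2: 108 ⊕ 66 ⊕ 157 = 179.
P'3: 250 ⊕ 114 ⊕ 85 = 221.
P'4: 122 ⊕ 152 ⊕ 189 = 95.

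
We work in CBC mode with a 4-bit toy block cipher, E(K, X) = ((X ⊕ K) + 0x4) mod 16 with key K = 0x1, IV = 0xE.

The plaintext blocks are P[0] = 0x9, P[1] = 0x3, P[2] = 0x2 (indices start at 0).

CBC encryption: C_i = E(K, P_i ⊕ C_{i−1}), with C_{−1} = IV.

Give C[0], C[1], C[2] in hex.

C[0]: P[0] ⊕ 0xE = 0x7; E(K, 0x7) = 0xA.
C[1]: P[1] ⊕ 0xA = 0x9; E(K, 0x9) = 0xC.
C[2]: P[2] ⊕ 0xC = 0xE; E(K, 0xE) = 0x3.

C[0] = 0xA, C[1] = 0xC, C[2] = 0x3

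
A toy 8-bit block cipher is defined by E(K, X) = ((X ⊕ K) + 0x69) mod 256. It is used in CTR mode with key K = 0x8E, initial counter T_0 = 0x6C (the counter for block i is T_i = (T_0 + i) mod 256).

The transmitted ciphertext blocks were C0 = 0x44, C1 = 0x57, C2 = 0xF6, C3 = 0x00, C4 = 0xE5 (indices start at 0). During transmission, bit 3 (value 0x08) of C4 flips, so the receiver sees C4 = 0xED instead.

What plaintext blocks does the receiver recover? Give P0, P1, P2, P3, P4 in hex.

CTR decryption: S_i = E(K, T_i) where T_i is the counter for block i; P_i = C_i ⊕ S_i.
Only C4 changed, to 0xED. In CTR, a change in C_i flips the same bit in P_i only; the keystream is unaffected. Decrypting the received ciphertext:
P0: T = 0x6C, S = E(K, T) = 0x4B; 0x44 ⊕ 0x4B = 0x0F.
P1: T = 0x6D, S = E(K, T) = 0x4C; 0x57 ⊕ 0x4C = 0x1B.
P2: T = 0x6E, S = E(K, T) = 0x49; 0xF6 ⊕ 0x49 = 0xBF.
P3: T = 0x6F, S = E(K, T) = 0x4A; 0x00 ⊕ 0x4A = 0x4A.
P4: T = 0x70, S = E(K, T) = 0x67; 0xED ⊕ 0x67 = 0x8A.
Blocks that differ from the original plaintext: P4.

P0 = 0x0F, P1 = 0x1B, P2 = 0xBF, P3 = 0x4A, P4 = 0x8A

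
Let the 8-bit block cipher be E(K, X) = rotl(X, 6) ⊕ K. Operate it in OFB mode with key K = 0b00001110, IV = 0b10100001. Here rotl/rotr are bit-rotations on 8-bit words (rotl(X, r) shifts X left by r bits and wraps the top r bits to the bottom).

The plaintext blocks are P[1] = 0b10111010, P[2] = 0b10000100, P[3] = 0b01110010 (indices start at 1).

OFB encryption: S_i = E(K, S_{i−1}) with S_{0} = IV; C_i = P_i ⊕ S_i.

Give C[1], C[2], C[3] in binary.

C[1] = 0b11011100, C[2] = 0b00010011, C[3] = 0b10011001

C[1]: S = E(K, 0b10100001) = 0b01100110; 0b10111010 ⊕ 0b01100110 = 0b11011100.
C[2]: S = E(K, 0b01100110) = 0b10010111; 0b10000100 ⊕ 0b10010111 = 0b00010011.
C[3]: S = E(K, 0b10010111) = 0b11101011; 0b01110010 ⊕ 0b11101011 = 0b10011001.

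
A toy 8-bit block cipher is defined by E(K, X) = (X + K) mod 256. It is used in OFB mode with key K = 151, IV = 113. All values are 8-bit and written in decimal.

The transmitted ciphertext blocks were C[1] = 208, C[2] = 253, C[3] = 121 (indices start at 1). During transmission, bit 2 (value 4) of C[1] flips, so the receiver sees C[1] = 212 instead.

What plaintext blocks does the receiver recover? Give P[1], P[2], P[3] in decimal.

P[1] = 220, P[2] = 98, P[3] = 79

OFB decryption: S_i = E(K, S_{i−1}) with S_{0} = IV; P_i = C_i ⊕ S_i.
Only C[1] changed, to 212. In OFB, a change in C_i flips the same bit in P_i only; the keystream is unaffected. Decrypting the received ciphertext:
P[1]: S = E(K, 113) = 8; 212 ⊕ 8 = 220.
P[2]: S = E(K, 8) = 159; 253 ⊕ 159 = 98.
P[3]: S = E(K, 159) = 54; 121 ⊕ 54 = 79.
Blocks that differ from the original plaintext: P[1].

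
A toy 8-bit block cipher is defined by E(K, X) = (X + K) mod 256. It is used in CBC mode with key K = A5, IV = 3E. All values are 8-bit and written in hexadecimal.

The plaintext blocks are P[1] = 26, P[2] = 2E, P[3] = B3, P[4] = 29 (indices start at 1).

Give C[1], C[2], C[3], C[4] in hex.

CBC encryption: C_i = E(K, P_i ⊕ C_{i−1}), with C_{0} = IV.
C[1]: P[1] ⊕ 3E = 18; E(K, 18) = BD.
C[2]: P[2] ⊕ BD = 93; E(K, 93) = 38.
C[3]: P[3] ⊕ 38 = 8B; E(K, 8B) = 30.
C[4]: P[4] ⊕ 30 = 19; E(K, 19) = BE.

C[1] = BD, C[2] = 38, C[3] = 30, C[4] = BE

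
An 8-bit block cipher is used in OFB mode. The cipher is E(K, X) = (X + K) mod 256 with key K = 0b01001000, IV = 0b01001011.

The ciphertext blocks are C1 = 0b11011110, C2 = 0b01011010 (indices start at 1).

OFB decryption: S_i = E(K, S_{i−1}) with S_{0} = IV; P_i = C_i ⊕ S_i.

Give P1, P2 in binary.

P1 = 0b01001101, P2 = 0b10000001

P1: S = E(K, 0b01001011) = 0b10010011; 0b11011110 ⊕ 0b10010011 = 0b01001101.
P2: S = E(K, 0b10010011) = 0b11011011; 0b01011010 ⊕ 0b11011011 = 0b10000001.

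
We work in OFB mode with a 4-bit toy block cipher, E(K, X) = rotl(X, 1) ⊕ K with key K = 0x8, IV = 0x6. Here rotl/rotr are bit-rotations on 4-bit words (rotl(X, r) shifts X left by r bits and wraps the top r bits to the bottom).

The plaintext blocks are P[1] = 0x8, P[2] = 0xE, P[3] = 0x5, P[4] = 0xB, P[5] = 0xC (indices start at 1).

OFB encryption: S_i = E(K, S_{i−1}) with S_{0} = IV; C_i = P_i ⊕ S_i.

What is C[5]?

C[5] = 0x7

C[1]: S = E(K, 0x6) = 0x4; 0x8 ⊕ 0x4 = 0xC.
C[2]: S = E(K, 0x4) = 0x0; 0xE ⊕ 0x0 = 0xE.
C[3]: S = E(K, 0x0) = 0x8; 0x5 ⊕ 0x8 = 0xD.
C[4]: S = E(K, 0x8) = 0x9; 0xB ⊕ 0x9 = 0x2.
C[5]: S = E(K, 0x9) = 0xB; 0xC ⊕ 0xB = 0x7.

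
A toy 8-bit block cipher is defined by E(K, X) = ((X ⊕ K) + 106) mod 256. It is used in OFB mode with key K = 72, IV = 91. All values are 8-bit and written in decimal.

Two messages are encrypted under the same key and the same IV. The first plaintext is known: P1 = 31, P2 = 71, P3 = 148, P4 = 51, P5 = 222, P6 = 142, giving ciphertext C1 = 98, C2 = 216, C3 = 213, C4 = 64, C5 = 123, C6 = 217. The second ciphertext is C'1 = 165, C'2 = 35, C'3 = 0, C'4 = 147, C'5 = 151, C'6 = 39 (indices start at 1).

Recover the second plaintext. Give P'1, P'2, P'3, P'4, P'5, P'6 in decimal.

P'1 = 216, P'2 = 188, P'3 = 65, P'4 = 224, P'5 = 50, P'6 = 112

In OFB with a reused IV, both messages share the same keystream S_i, so C_i ⊕ C'_i = P_i ⊕ P'_i and thus P'_i = P_i ⊕ C_i ⊕ C'_i.
P'1: 31 ⊕ 98 ⊕ 165 = 216.
P'2: 71 ⊕ 216 ⊕ 35 = 188.
P'3: 148 ⊕ 213 ⊕ 0 = 65.
P'4: 51 ⊕ 64 ⊕ 147 = 224.
P'5: 222 ⊕ 123 ⊕ 151 = 50.
P'6: 142 ⊕ 217 ⊕ 39 = 112.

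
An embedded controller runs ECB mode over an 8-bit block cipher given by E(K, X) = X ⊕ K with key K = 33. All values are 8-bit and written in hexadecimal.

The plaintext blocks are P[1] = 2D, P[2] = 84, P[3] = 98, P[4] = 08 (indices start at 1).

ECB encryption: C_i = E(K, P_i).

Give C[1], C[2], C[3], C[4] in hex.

C[1]: E(K, 2D) = 1E.
C[2]: E(K, 84) = B7.
C[3]: E(K, 98) = AB.
C[4]: E(K, 08) = 3B.

C[1] = 1E, C[2] = B7, C[3] = AB, C[4] = 3B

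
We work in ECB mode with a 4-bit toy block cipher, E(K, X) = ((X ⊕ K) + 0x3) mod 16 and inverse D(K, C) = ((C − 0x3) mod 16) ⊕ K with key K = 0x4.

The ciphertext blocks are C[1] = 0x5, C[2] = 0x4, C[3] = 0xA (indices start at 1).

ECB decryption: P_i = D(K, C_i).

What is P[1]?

P[1]: D(K, 0x5) = 0x6.

P[1] = 0x6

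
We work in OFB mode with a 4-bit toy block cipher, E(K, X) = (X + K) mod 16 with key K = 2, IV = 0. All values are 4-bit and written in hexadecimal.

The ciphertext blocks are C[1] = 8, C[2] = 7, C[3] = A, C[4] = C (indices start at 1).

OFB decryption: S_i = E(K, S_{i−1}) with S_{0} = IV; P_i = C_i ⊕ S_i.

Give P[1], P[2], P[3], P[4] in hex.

P[1] = A, P[2] = 3, P[3] = C, P[4] = 4

P[1]: S = E(K, 0) = 2; 8 ⊕ 2 = A.
P[2]: S = E(K, 2) = 4; 7 ⊕ 4 = 3.
P[3]: S = E(K, 4) = 6; A ⊕ 6 = C.
P[4]: S = E(K, 6) = 8; C ⊕ 8 = 4.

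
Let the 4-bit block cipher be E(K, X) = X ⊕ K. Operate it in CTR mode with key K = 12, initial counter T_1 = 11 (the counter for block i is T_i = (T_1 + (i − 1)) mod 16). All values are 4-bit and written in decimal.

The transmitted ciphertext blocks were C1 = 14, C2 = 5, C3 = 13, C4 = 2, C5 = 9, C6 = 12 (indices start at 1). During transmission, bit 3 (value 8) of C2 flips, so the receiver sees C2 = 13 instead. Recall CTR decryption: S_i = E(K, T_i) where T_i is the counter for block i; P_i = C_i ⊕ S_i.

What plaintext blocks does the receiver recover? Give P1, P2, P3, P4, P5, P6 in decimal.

Only C2 changed, to 13. In CTR, a change in C_i flips the same bit in P_i only; the keystream is unaffected. Decrypting the received ciphertext:
P1: T = 11, S = E(K, T) = 7; 14 ⊕ 7 = 9.
P2: T = 12, S = E(K, T) = 0; 13 ⊕ 0 = 13.
P3: T = 13, S = E(K, T) = 1; 13 ⊕ 1 = 12.
P4: T = 14, S = E(K, T) = 2; 2 ⊕ 2 = 0.
P5: T = 15, S = E(K, T) = 3; 9 ⊕ 3 = 10.
P6: T = 0, S = E(K, T) = 12; 12 ⊕ 12 = 0.
Blocks that differ from the original plaintext: P2.

P1 = 9, P2 = 13, P3 = 12, P4 = 0, P5 = 10, P6 = 0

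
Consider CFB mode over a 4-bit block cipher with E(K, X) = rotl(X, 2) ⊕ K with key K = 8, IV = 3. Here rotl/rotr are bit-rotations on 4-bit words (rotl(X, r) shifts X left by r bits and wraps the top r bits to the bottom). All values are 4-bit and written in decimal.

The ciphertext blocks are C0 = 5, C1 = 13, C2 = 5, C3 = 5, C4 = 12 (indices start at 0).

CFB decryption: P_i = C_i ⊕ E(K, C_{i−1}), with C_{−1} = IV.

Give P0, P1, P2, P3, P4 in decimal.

P0 = 1, P1 = 0, P2 = 10, P3 = 8, P4 = 1

P0: E(K, 3) = 4; 5 ⊕ 4 = 1.
P1: E(K, 5) = 13; 13 ⊕ 13 = 0.
P2: E(K, 13) = 15; 5 ⊕ 15 = 10.
P3: E(K, 5) = 13; 5 ⊕ 13 = 8.
P4: E(K, 5) = 13; 12 ⊕ 13 = 1.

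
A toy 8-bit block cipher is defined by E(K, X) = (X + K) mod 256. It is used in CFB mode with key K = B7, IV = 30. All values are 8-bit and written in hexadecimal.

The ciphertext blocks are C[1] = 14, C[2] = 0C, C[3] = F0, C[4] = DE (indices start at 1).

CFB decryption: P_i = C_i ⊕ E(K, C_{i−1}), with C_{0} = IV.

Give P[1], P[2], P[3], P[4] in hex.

P[1]: E(K, 30) = E7; 14 ⊕ E7 = F3.
P[2]: E(K, 14) = CB; 0C ⊕ CB = C7.
P[3]: E(K, 0C) = C3; F0 ⊕ C3 = 33.
P[4]: E(K, F0) = A7; DE ⊕ A7 = 79.

P[1] = F3, P[2] = C7, P[3] = 33, P[4] = 79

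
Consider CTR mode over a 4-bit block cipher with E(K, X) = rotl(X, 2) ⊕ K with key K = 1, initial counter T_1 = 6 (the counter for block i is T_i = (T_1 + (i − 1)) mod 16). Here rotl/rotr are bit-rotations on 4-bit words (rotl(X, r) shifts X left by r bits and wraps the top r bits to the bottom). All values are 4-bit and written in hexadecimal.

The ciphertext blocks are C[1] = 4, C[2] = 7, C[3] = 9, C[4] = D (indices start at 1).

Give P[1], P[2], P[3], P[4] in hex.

P[1] = C, P[2] = B, P[3] = A, P[4] = A

CTR decryption: S_i = E(K, T_i) where T_i is the counter for block i; P_i = C_i ⊕ S_i.
P[1]: T = 6, S = E(K, T) = 8; 4 ⊕ 8 = C.
P[2]: T = 7, S = E(K, T) = C; 7 ⊕ C = B.
P[3]: T = 8, S = E(K, T) = 3; 9 ⊕ 3 = A.
P[4]: T = 9, S = E(K, T) = 7; D ⊕ 7 = A.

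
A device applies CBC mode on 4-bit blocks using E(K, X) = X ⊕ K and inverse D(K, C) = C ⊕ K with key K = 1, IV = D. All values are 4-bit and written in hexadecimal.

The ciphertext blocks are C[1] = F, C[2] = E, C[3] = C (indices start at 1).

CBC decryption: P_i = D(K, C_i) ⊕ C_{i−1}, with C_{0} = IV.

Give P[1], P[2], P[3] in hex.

P[1] = 3, P[2] = 0, P[3] = 3

P[1]: D(K, F) = E; E ⊕ D = 3.
P[2]: D(K, E) = F; F ⊕ F = 0.
P[3]: D(K, C) = D; D ⊕ E = 3.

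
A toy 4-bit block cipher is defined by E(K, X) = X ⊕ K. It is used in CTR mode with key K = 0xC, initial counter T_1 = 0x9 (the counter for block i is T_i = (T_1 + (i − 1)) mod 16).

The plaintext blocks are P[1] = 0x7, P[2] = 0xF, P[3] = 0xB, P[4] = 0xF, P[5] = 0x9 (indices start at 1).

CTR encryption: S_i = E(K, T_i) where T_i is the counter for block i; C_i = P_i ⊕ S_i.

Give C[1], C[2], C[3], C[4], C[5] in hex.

C[1] = 0x2, C[2] = 0x9, C[3] = 0xC, C[4] = 0xF, C[5] = 0x8

C[1]: T = 0x9, S = E(K, T) = 0x5; 0x7 ⊕ 0x5 = 0x2.
C[2]: T = 0xA, S = E(K, T) = 0x6; 0xF ⊕ 0x6 = 0x9.
C[3]: T = 0xB, S = E(K, T) = 0x7; 0xB ⊕ 0x7 = 0xC.
C[4]: T = 0xC, S = E(K, T) = 0x0; 0xF ⊕ 0x0 = 0xF.
C[5]: T = 0xD, S = E(K, T) = 0x1; 0x9 ⊕ 0x1 = 0x8.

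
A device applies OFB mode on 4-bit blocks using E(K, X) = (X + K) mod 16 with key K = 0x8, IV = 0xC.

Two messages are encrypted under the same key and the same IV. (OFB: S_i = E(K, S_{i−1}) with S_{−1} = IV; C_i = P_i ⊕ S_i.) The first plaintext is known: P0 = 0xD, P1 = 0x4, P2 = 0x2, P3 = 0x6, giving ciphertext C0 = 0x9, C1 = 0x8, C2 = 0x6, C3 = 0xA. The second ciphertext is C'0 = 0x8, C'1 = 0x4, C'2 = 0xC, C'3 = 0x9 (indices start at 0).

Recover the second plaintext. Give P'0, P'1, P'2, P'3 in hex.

P'0 = 0xC, P'1 = 0x8, P'2 = 0x8, P'3 = 0x5

In OFB with a reused IV, both messages share the same keystream S_i, so C_i ⊕ C'_i = P_i ⊕ P'_i and thus P'_i = P_i ⊕ C_i ⊕ C'_i.
P'0: 0xD ⊕ 0x9 ⊕ 0x8 = 0xC.
P'1: 0x4 ⊕ 0x8 ⊕ 0x4 = 0x8.
P'2: 0x2 ⊕ 0x6 ⊕ 0xC = 0x8.
P'3: 0x6 ⊕ 0xA ⊕ 0x9 = 0x5.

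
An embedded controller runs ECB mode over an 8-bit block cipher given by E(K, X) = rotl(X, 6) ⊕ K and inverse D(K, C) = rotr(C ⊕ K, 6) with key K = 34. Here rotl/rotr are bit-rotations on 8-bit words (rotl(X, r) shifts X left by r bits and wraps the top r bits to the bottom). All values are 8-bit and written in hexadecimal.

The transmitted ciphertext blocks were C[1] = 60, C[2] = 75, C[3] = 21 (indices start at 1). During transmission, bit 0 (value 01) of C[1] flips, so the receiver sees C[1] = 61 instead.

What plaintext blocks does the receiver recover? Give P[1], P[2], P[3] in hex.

P[1] = 55, P[2] = 05, P[3] = 54

ECB decryption: P_i = D(K, C_i).
Only C[1] changed, to 61. In ECB, a change in C_i affects only P_i. Decrypting the received ciphertext:
P[1]: D(K, 61) = 55.
P[2]: D(K, 75) = 05.
P[3]: D(K, 21) = 54.
Blocks that differ from the original plaintext: P[1].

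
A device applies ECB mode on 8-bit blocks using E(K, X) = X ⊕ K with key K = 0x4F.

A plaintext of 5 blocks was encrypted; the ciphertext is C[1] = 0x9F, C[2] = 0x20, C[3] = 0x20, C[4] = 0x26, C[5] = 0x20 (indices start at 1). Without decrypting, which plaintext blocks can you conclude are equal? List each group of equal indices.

ECB encrypts each block independently with the same key, so equal ciphertext blocks imply equal plaintext blocks.
C[2] = C[3] = C[5] = 0x20, so P[2] = P[3] = P[5].

P[2] = P[3] = P[5]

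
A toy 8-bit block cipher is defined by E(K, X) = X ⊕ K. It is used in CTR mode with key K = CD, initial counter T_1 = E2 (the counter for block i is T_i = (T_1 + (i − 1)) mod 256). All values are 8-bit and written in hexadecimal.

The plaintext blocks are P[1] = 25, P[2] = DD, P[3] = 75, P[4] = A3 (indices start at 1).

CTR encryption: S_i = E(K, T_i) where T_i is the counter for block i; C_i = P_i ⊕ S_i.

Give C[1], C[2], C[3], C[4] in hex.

C[1]: T = E2, S = E(K, T) = 2F; 25 ⊕ 2F = 0A.
C[2]: T = E3, S = E(K, T) = 2E; DD ⊕ 2E = F3.
C[3]: T = E4, S = E(K, T) = 29; 75 ⊕ 29 = 5C.
C[4]: T = E5, S = E(K, T) = 28; A3 ⊕ 28 = 8B.

C[1] = 0A, C[2] = F3, C[3] = 5C, C[4] = 8B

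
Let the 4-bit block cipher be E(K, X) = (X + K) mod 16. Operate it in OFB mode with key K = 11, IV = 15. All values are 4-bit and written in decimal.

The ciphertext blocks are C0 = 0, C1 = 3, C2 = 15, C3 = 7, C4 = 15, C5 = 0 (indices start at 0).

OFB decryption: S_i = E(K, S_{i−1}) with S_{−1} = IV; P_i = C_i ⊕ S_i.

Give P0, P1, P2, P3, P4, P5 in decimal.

P0 = 10, P1 = 6, P2 = 15, P3 = 12, P4 = 9, P5 = 1

P0: S = E(K, 15) = 10; 0 ⊕ 10 = 10.
P1: S = E(K, 10) = 5; 3 ⊕ 5 = 6.
P2: S = E(K, 5) = 0; 15 ⊕ 0 = 15.
P3: S = E(K, 0) = 11; 7 ⊕ 11 = 12.
P4: S = E(K, 11) = 6; 15 ⊕ 6 = 9.
P5: S = E(K, 6) = 1; 0 ⊕ 1 = 1.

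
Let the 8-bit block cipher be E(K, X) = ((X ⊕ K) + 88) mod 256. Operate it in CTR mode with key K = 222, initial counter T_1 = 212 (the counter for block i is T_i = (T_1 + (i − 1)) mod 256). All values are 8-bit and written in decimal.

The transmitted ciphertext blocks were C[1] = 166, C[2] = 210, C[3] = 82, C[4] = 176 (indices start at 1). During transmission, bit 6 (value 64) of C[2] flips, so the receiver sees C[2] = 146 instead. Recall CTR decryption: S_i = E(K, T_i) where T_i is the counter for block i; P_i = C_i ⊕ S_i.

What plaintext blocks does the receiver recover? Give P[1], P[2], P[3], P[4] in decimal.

P[1] = 196, P[2] = 241, P[3] = 50, P[4] = 209

Only C[2] changed, to 146. In CTR, a change in C_i flips the same bit in P_i only; the keystream is unaffected. Decrypting the received ciphertext:
P[1]: T = 212, S = E(K, T) = 98; 166 ⊕ 98 = 196.
P[2]: T = 213, S = E(K, T) = 99; 146 ⊕ 99 = 241.
P[3]: T = 214, S = E(K, T) = 96; 82 ⊕ 96 = 50.
P[4]: T = 215, S = E(K, T) = 97; 176 ⊕ 97 = 209.
Blocks that differ from the original plaintext: P[2].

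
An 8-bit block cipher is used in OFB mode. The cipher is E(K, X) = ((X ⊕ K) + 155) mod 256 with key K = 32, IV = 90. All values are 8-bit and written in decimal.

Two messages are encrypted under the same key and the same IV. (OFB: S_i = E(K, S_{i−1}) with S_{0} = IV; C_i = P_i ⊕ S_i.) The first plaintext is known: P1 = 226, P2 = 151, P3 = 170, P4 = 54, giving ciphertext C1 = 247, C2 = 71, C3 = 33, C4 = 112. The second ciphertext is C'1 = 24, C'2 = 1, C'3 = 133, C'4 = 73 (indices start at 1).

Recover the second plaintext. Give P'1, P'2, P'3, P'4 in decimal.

In OFB with a reused IV, both messages share the same keystream S_i, so C_i ⊕ C'_i = P_i ⊕ P'_i and thus P'_i = P_i ⊕ C_i ⊕ C'_i.
P'1: 226 ⊕ 247 ⊕ 24 = 13.
P'2: 151 ⊕ 71 ⊕ 1 = 209.
P'3: 170 ⊕ 33 ⊕ 133 = 14.
P'4: 54 ⊕ 112 ⊕ 73 = 15.

P'1 = 13, P'2 = 209, P'3 = 14, P'4 = 15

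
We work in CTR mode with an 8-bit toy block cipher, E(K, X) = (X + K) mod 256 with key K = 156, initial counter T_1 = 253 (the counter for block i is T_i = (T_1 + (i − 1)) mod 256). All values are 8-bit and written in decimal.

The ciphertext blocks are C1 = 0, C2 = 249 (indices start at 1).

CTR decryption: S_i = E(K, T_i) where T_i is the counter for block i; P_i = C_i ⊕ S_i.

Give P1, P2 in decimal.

P1: T = 253, S = E(K, T) = 153; 0 ⊕ 153 = 153.
P2: T = 254, S = E(K, T) = 154; 249 ⊕ 154 = 99.

P1 = 153, P2 = 99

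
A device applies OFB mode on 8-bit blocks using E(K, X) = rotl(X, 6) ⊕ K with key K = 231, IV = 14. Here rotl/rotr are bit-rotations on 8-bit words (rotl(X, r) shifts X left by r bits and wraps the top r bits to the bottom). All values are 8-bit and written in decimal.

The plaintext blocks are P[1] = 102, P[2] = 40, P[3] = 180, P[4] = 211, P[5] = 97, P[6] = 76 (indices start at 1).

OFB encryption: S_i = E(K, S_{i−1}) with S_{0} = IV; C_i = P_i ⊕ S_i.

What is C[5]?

C[1]: S = E(K, 14) = 100; 102 ⊕ 100 = 2.
C[2]: S = E(K, 100) = 254; 40 ⊕ 254 = 214.
C[3]: S = E(K, 254) = 88; 180 ⊕ 88 = 236.
C[4]: S = E(K, 88) = 241; 211 ⊕ 241 = 34.
C[5]: S = E(K, 241) = 155; 97 ⊕ 155 = 250.

C[5] = 250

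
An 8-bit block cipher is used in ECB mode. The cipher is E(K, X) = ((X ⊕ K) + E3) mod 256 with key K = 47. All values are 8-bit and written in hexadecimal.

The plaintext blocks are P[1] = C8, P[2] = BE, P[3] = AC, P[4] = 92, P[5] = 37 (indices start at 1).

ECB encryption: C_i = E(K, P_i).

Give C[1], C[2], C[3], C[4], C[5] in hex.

C[1] = 72, C[2] = DC, C[3] = CE, C[4] = B8, C[5] = 53

C[1]: E(K, C8) = 72.
C[2]: E(K, BE) = DC.
C[3]: E(K, AC) = CE.
C[4]: E(K, 92) = B8.
C[5]: E(K, 37) = 53.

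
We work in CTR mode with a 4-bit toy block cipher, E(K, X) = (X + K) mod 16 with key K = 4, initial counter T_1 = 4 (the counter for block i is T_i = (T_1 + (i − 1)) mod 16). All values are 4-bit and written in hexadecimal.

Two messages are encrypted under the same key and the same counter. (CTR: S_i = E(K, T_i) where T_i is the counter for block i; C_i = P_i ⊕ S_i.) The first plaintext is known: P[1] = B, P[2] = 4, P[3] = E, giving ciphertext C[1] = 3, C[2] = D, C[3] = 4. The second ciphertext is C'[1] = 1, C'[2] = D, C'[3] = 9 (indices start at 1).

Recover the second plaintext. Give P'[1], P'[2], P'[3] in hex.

In CTR with a reused counter, both messages share the same keystream S_i, so C_i ⊕ C'_i = P_i ⊕ P'_i and thus P'_i = P_i ⊕ C_i ⊕ C'_i.
P'[1]: B ⊕ 3 ⊕ 1 = 9.
P'[2]: 4 ⊕ D ⊕ D = 4.
P'[3]: E ⊕ 4 ⊕ 9 = 3.

P'[1] = 9, P'[2] = 4, P'[3] = 3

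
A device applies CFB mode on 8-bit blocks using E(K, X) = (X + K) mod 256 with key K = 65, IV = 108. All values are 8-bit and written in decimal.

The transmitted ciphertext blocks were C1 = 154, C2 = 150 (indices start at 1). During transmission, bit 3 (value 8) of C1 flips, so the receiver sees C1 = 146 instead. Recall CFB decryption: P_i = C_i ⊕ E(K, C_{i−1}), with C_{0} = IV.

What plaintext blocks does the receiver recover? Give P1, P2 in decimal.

P1 = 63, P2 = 69

Only C1 changed, to 146. In CFB, a change in C_i flips the same bit in P_i and garbles P_{i+1}. Decrypting the received ciphertext:
P1: E(K, 108) = 173; 146 ⊕ 173 = 63.
P2: E(K, 146) = 211; 150 ⊕ 211 = 69.
Blocks that differ from the original plaintext: P1, P2.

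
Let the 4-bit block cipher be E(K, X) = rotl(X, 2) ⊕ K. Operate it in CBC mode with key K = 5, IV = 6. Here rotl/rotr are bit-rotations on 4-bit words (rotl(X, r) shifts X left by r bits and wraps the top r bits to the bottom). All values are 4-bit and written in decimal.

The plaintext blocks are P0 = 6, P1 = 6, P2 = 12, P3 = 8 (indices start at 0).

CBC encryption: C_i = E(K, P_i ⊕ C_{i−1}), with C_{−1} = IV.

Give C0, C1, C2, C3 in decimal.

C0: P0 ⊕ 6 = 0; E(K, 0) = 5.
C1: P1 ⊕ 5 = 3; E(K, 3) = 9.
C2: P2 ⊕ 9 = 5; E(K, 5) = 0.
C3: P3 ⊕ 0 = 8; E(K, 8) = 7.

C0 = 5, C1 = 9, C2 = 0, C3 = 7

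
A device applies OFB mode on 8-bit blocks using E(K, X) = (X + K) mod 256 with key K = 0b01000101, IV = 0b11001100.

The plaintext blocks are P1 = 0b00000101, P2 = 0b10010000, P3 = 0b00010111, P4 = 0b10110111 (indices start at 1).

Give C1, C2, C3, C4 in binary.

OFB encryption: S_i = E(K, S_{i−1}) with S_{0} = IV; C_i = P_i ⊕ S_i.
C1: S = E(K, 0b11001100) = 0b00010001; 0b00000101 ⊕ 0b00010001 = 0b00010100.
C2: S = E(K, 0b00010001) = 0b01010110; 0b10010000 ⊕ 0b01010110 = 0b11000110.
C3: S = E(K, 0b01010110) = 0b10011011; 0b00010111 ⊕ 0b10011011 = 0b10001100.
C4: S = E(K, 0b10011011) = 0b11100000; 0b10110111 ⊕ 0b11100000 = 0b01010111.

C1 = 0b00010100, C2 = 0b11000110, C3 = 0b10001100, C4 = 0b01010111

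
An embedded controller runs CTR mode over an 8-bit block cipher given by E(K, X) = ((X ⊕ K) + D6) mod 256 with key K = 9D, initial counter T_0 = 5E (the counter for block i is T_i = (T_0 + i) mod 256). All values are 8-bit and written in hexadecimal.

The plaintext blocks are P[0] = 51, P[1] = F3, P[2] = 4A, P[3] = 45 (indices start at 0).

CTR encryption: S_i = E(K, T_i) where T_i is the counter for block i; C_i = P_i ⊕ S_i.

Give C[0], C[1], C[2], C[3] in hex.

C[0]: T = 5E, S = E(K, T) = 99; 51 ⊕ 99 = C8.
C[1]: T = 5F, S = E(K, T) = 98; F3 ⊕ 98 = 6B.
C[2]: T = 60, S = E(K, T) = D3; 4A ⊕ D3 = 99.
C[3]: T = 61, S = E(K, T) = D2; 45 ⊕ D2 = 97.

C[0] = C8, C[1] = 6B, C[2] = 99, C[3] = 97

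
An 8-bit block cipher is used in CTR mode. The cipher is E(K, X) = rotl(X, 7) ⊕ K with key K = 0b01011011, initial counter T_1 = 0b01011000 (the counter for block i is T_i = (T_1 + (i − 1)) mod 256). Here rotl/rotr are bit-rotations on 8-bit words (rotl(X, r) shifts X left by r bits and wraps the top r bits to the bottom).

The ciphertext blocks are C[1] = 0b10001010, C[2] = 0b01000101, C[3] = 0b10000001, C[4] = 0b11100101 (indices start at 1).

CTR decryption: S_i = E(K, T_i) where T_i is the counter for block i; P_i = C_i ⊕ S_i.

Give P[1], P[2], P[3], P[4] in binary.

P[1]: T = 0b01011000, S = E(K, T) = 0b01110111; 0b10001010 ⊕ 0b01110111 = 0b11111101.
P[2]: T = 0b01011001, S = E(K, T) = 0b11110111; 0b01000101 ⊕ 0b11110111 = 0b10110010.
P[3]: T = 0b01011010, S = E(K, T) = 0b01110110; 0b10000001 ⊕ 0b01110110 = 0b11110111.
P[4]: T = 0b01011011, S = E(K, T) = 0b11110110; 0b11100101 ⊕ 0b11110110 = 0b00010011.

P[1] = 0b11111101, P[2] = 0b10110010, P[3] = 0b11110111, P[4] = 0b00010011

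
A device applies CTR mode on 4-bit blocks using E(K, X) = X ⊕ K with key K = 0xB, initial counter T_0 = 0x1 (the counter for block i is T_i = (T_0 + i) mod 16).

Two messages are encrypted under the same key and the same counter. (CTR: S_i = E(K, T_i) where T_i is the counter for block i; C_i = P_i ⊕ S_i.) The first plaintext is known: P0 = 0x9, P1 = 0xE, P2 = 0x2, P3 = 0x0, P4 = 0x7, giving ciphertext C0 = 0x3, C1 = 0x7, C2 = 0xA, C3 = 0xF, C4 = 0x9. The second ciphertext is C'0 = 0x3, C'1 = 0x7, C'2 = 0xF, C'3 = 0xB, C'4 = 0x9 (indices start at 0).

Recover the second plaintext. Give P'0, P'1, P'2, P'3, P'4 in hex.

P'0 = 0x9, P'1 = 0xE, P'2 = 0x7, P'3 = 0x4, P'4 = 0x7

In CTR with a reused counter, both messages share the same keystream S_i, so C_i ⊕ C'_i = P_i ⊕ P'_i and thus P'_i = P_i ⊕ C_i ⊕ C'_i.
P'0: 0x9 ⊕ 0x3 ⊕ 0x3 = 0x9.
P'1: 0xE ⊕ 0x7 ⊕ 0x7 = 0xE.
P'2: 0x2 ⊕ 0xA ⊕ 0xF = 0x7.
P'3: 0x0 ⊕ 0xF ⊕ 0xB = 0x4.
P'4: 0x7 ⊕ 0x9 ⊕ 0x9 = 0x7.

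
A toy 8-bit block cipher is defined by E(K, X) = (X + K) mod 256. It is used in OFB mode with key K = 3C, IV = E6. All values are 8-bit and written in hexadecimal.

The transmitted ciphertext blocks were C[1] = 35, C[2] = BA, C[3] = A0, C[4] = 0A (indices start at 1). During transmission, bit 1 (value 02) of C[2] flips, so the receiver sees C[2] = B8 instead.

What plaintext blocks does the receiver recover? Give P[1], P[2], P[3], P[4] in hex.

P[1] = 17, P[2] = E6, P[3] = 3A, P[4] = DC

OFB decryption: S_i = E(K, S_{i−1}) with S_{0} = IV; P_i = C_i ⊕ S_i.
Only C[2] changed, to B8. In OFB, a change in C_i flips the same bit in P_i only; the keystream is unaffected. Decrypting the received ciphertext:
P[1]: S = E(K, E6) = 22; 35 ⊕ 22 = 17.
P[2]: S = E(K, 22) = 5E; B8 ⊕ 5E = E6.
P[3]: S = E(K, 5E) = 9A; A0 ⊕ 9A = 3A.
P[4]: S = E(K, 9A) = D6; 0A ⊕ D6 = DC.
Blocks that differ from the original plaintext: P[2].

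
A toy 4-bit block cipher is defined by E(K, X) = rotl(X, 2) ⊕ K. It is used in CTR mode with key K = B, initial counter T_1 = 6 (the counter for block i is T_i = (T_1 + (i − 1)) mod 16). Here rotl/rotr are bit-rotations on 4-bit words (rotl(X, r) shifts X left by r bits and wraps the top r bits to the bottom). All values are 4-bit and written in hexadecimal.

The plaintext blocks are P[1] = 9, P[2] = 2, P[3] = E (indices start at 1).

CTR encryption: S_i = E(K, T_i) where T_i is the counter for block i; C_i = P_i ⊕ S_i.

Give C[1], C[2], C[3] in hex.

C[1] = B, C[2] = 4, C[3] = 7

C[1]: T = 6, S = E(K, T) = 2; 9 ⊕ 2 = B.
C[2]: T = 7, S = E(K, T) = 6; 2 ⊕ 6 = 4.
C[3]: T = 8, S = E(K, T) = 9; E ⊕ 9 = 7.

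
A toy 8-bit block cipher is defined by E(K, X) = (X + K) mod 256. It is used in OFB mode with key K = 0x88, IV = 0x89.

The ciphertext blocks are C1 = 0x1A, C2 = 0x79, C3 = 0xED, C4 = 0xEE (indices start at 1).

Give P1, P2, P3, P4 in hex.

P1 = 0x0B, P2 = 0xE0, P3 = 0xCC, P4 = 0x47

OFB decryption: S_i = E(K, S_{i−1}) with S_{0} = IV; P_i = C_i ⊕ S_i.
P1: S = E(K, 0x89) = 0x11; 0x1A ⊕ 0x11 = 0x0B.
P2: S = E(K, 0x11) = 0x99; 0x79 ⊕ 0x99 = 0xE0.
P3: S = E(K, 0x99) = 0x21; 0xED ⊕ 0x21 = 0xCC.
P4: S = E(K, 0x21) = 0xA9; 0xEE ⊕ 0xA9 = 0x47.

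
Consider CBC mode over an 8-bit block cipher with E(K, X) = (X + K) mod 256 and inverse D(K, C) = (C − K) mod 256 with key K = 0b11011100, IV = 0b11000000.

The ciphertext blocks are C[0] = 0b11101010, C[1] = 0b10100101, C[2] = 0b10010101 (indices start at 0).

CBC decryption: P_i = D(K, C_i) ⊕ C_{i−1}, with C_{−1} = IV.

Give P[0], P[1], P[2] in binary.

P[0]: D(K, 0b11101010) = 0b00001110; 0b00001110 ⊕ 0b11000000 = 0b11001110.
P[1]: D(K, 0b10100101) = 0b11001001; 0b11001001 ⊕ 0b11101010 = 0b00100011.
P[2]: D(K, 0b10010101) = 0b10111001; 0b10111001 ⊕ 0b10100101 = 0b00011100.

P[0] = 0b11001110, P[1] = 0b00100011, P[2] = 0b00011100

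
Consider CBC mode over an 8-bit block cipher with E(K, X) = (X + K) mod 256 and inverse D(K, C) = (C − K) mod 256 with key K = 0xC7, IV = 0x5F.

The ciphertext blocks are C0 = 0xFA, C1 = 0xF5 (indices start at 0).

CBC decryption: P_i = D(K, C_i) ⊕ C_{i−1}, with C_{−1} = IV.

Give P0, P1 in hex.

P0 = 0x6C, P1 = 0xD4

P0: D(K, 0xFA) = 0x33; 0x33 ⊕ 0x5F = 0x6C.
P1: D(K, 0xF5) = 0x2E; 0x2E ⊕ 0xFA = 0xD4.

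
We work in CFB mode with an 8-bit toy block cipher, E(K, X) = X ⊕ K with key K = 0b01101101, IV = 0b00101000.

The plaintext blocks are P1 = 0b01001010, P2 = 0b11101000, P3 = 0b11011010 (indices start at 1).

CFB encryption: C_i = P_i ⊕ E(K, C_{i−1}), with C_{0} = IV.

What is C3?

C1: E(K, 0b00101000) = 0b01000101; 0b01001010 ⊕ 0b01000101 = 0b00001111.
C2: E(K, 0b00001111) = 0b01100010; 0b11101000 ⊕ 0b01100010 = 0b10001010.
C3: E(K, 0b10001010) = 0b11100111; 0b11011010 ⊕ 0b11100111 = 0b00111101.

C3 = 0b00111101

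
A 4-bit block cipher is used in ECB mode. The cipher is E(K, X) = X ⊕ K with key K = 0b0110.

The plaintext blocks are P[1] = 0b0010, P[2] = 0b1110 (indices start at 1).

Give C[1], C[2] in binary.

ECB encryption: C_i = E(K, P_i).
C[1]: E(K, 0b0010) = 0b0100.
C[2]: E(K, 0b1110) = 0b1000.

C[1] = 0b0100, C[2] = 0b1000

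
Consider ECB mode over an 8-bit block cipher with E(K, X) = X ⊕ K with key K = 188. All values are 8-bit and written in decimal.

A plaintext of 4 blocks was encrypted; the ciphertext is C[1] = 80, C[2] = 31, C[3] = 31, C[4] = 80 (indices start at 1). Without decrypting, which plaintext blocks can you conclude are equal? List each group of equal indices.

P[1] = P[4]; P[2] = P[3]

ECB encrypts each block independently with the same key, so equal ciphertext blocks imply equal plaintext blocks.
C[1] = C[4] = 80, so P[1] = P[4].
C[2] = C[3] = 31, so P[2] = P[3].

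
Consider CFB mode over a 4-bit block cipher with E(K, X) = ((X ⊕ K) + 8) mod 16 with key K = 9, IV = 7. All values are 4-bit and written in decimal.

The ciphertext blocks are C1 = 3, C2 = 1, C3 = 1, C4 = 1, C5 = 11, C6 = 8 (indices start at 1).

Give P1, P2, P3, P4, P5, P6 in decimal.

P1 = 5, P2 = 3, P3 = 1, P4 = 1, P5 = 11, P6 = 2

CFB decryption: P_i = C_i ⊕ E(K, C_{i−1}), with C_{0} = IV.
P1: E(K, 7) = 6; 3 ⊕ 6 = 5.
P2: E(K, 3) = 2; 1 ⊕ 2 = 3.
P3: E(K, 1) = 0; 1 ⊕ 0 = 1.
P4: E(K, 1) = 0; 1 ⊕ 0 = 1.
P5: E(K, 1) = 0; 11 ⊕ 0 = 11.
P6: E(K, 11) = 10; 8 ⊕ 10 = 2.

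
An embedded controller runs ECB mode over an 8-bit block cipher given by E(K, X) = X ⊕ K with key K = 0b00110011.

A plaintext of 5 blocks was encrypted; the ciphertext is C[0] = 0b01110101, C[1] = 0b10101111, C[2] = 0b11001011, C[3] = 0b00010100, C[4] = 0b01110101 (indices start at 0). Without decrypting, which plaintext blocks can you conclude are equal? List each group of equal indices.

ECB encrypts each block independently with the same key, so equal ciphertext blocks imply equal plaintext blocks.
C[0] = C[4] = 0b01110101, so P[0] = P[4].

P[0] = P[4]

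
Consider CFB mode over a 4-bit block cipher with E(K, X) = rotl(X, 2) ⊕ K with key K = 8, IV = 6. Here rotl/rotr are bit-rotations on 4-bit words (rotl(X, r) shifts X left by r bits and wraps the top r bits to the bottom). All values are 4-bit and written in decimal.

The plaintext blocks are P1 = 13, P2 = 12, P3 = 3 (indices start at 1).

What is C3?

C3 = 6

CFB encryption: C_i = P_i ⊕ E(K, C_{i−1}), with C_{0} = IV.
C1: E(K, 6) = 1; 13 ⊕ 1 = 12.
C2: E(K, 12) = 11; 12 ⊕ 11 = 7.
C3: E(K, 7) = 5; 3 ⊕ 5 = 6.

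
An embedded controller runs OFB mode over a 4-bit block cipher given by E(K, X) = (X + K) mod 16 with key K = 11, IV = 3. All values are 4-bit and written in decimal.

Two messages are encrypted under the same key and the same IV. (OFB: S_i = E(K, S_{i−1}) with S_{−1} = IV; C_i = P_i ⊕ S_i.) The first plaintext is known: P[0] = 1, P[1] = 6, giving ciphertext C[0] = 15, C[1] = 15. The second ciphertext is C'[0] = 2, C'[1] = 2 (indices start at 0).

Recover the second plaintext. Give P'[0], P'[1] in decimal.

In OFB with a reused IV, both messages share the same keystream S_i, so C_i ⊕ C'_i = P_i ⊕ P'_i and thus P'_i = P_i ⊕ C_i ⊕ C'_i.
P'[0]: 1 ⊕ 15 ⊕ 2 = 12.
P'[1]: 6 ⊕ 15 ⊕ 2 = 11.

P'[0] = 12, P'[1] = 11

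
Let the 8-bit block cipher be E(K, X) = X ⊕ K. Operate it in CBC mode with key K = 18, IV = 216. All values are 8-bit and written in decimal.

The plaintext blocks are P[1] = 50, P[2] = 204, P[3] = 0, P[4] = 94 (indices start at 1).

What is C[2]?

CBC encryption: C_i = E(K, P_i ⊕ C_{i−1}), with C_{0} = IV.
C[1]: P[1] ⊕ 216 = 234; E(K, 234) = 248.
C[2]: P[2] ⊕ 248 = 52; E(K, 52) = 38.

C[2] = 38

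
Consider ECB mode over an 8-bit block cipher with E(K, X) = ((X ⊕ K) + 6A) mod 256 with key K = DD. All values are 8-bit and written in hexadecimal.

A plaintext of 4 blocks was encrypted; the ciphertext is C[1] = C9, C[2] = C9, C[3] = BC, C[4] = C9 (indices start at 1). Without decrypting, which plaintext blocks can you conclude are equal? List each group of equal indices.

P[1] = P[2] = P[4]

ECB encrypts each block independently with the same key, so equal ciphertext blocks imply equal plaintext blocks.
C[1] = C[2] = C[4] = C9, so P[1] = P[2] = P[4].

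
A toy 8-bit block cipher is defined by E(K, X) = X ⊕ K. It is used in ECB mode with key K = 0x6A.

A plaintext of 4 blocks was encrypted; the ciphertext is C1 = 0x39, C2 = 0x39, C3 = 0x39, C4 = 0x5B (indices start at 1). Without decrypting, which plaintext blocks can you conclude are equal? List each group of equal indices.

ECB encrypts each block independently with the same key, so equal ciphertext blocks imply equal plaintext blocks.
C1 = C2 = C3 = 0x39, so P1 = P2 = P3.

P1 = P2 = P3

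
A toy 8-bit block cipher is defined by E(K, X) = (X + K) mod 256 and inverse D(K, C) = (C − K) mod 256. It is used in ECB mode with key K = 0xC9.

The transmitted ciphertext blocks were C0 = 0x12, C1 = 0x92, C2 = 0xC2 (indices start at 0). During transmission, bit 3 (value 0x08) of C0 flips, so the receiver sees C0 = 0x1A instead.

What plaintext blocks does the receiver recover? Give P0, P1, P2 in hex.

P0 = 0x51, P1 = 0xC9, P2 = 0xF9

ECB decryption: P_i = D(K, C_i).
Only C0 changed, to 0x1A. In ECB, a change in C_i affects only P_i. Decrypting the received ciphertext:
P0: D(K, 0x1A) = 0x51.
P1: D(K, 0x92) = 0xC9.
P2: D(K, 0xC2) = 0xF9.
Blocks that differ from the original plaintext: P0.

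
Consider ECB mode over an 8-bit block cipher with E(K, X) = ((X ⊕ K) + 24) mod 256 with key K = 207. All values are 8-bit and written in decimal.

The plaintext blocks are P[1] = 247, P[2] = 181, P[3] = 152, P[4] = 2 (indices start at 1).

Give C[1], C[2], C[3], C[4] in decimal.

C[1] = 80, C[2] = 146, C[3] = 111, C[4] = 229

ECB encryption: C_i = E(K, P_i).
C[1]: E(K, 247) = 80.
C[2]: E(K, 181) = 146.
C[3]: E(K, 152) = 111.
C[4]: E(K, 2) = 229.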